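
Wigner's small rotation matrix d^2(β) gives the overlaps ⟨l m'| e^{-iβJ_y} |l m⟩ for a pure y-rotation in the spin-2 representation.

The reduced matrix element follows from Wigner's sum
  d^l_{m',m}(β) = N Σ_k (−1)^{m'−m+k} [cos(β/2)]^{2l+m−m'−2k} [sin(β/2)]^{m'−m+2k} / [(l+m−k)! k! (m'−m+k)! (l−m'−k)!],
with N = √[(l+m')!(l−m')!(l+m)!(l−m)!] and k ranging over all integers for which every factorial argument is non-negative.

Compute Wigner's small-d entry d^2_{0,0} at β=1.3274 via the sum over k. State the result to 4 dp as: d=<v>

d^2_{0,0}(β=1.3274) via Wigner's sum:
c=cos(1.3274/2)=0.787718, s=sin(1.3274/2)=0.616036; N=√[2·2·2·2]=4.000000
k: max(0,(0)−(0))=0 … min(2+(0),2−(0))=2
  k=0: (−1)^0·4.0000/(4)·0.7877^4·0.6160^0 = +0.385020
  k=1: (−1)^1·4.0000/(1)·0.7877^2·0.6160^2 = -0.941919
  k=2: (−1)^2·4.0000/(4)·0.7877^0·0.6160^4 = +0.144020
d^2_{0,0}(1.3274) = +0.385020 -0.941919 +0.144020 = -0.412878

d=-0.4129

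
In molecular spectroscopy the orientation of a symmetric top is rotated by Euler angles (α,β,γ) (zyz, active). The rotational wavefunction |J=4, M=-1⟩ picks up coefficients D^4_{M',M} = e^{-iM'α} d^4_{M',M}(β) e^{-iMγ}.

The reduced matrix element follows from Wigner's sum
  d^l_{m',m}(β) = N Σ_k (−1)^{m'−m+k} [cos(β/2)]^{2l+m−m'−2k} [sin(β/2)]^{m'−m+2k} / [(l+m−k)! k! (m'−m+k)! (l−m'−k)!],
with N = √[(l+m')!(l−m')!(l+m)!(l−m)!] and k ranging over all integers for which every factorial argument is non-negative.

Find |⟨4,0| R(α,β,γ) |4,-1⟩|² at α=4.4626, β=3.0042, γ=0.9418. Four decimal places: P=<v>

First d^4_{0,-1}(β=3.0042), then the phase factors e^{-i(0)α} and e^{-i(-1)γ}:
Half-angle: c=0.068642, s=0.997641. N=√(24·24·6·120)=643.987578
k: max(0,(-1)−(0))=0 … min(4+(-1),4−(0))=3
  k=0: (−1)^1·643.9876/(144)·0.0686^7·0.9976^1 = -0.000000
  k=1: (−1)^2·643.9876/(24)·0.0686^5·0.9976^3 = +0.000041
  k=2: (−1)^3·643.9876/(24)·0.0686^3·0.9976^5 = -0.008577
  k=3: (−1)^4·643.9876/(144)·0.0686^1·0.9976^7 = +0.301945
d^4_{0,-1}(3.0042) = -0.000000 +0.000041 -0.008577 +0.301945 = +0.293409
|D^4_{0,-1}|² = |d^4_{0,-1}(β)|² = (+0.293409)² = 0.086089 (the z-rotation phases have unit modulus)

P=0.0861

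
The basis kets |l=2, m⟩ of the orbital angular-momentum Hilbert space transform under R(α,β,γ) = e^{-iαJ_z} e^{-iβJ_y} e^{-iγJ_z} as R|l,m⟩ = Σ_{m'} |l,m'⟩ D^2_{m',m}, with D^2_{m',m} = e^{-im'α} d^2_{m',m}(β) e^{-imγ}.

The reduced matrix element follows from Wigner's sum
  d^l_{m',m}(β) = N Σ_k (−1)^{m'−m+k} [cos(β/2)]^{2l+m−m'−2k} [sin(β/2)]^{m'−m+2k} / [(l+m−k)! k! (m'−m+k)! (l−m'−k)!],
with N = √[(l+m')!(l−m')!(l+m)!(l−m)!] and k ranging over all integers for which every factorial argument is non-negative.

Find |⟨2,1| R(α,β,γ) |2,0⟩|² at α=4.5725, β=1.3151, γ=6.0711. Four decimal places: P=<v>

P=0.0898

First d^2_{1,0}(β=1.3151), then the phase factors e^{-i(1)α} and e^{-i(0)γ}:
With c≡cos(β/2)=0.791492 and s≡sin(β/2)=0.611180, N=[6·1·2·2]^{1/2}=4.898979
k∈{0,1} keeps every argument non-negative
  k=0: (−1)^1·4.8990/(2)·0.7915^3·0.6112^1 = -0.742308
  k=1: (−1)^2·4.8990/(2)·0.7915^1·0.6112^3 = +0.442617
d^2_{1,0}(1.3151) = -0.742308 +0.442617 = -0.299690
|D^2_{1,0}|² = |d^2_{1,0}(β)|² = (-0.299690)² = 0.089814 (the z-rotation phases have unit modulus)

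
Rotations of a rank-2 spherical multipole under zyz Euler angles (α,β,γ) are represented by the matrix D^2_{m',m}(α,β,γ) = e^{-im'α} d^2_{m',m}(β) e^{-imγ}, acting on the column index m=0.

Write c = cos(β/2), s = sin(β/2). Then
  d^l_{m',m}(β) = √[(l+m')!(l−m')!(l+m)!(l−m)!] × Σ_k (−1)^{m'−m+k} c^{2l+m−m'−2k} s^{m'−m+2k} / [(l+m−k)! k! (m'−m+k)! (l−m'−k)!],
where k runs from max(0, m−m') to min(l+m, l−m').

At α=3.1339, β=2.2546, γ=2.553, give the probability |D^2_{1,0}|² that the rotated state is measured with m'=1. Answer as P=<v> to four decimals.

First d^2_{1,0}(β=2.2546), then the phase factors e^{-i(1)α} and e^{-i(0)γ}:
Half-angle: c=0.429100, s=0.903257. N=√(6·1·2·2)=4.898979
k∈{0,1} keeps every argument non-negative
  k=0: (−1)^1·4.8990/(2)·0.4291^3·0.9033^1 = -0.174809
  k=1: (−1)^2·4.8990/(2)·0.4291^1·0.9033^3 = +0.774583
d^2_{1,0}(2.2546) = -0.174809 +0.774583 = +0.599775
|D^2_{1,0}|² = |d^2_{1,0}(β)|² = (+0.599775)² = 0.359730 (the z-rotation phases have unit modulus)

P=0.3597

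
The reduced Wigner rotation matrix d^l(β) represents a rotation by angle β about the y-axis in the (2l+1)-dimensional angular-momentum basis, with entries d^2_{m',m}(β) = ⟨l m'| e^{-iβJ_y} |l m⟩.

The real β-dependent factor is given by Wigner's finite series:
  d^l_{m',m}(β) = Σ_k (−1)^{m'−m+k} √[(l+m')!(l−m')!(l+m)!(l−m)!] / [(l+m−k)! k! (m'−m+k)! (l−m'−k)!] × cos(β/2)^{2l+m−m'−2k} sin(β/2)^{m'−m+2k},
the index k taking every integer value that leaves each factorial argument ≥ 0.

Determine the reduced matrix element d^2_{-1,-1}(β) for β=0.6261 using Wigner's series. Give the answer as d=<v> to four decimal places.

d^2_{-1,-1}(β=0.6261) via Wigner's sum:
With c≡cos(β/2)=0.951399 and s≡sin(β/2)=0.307962, N=[1·6·1·6]^{1/2}=6.000000
Admissible k: 0..1 (factorial args all ≥0)
  k=0: (−1)^0·6.0000/(6)·0.9514^4·0.3080^0 = +0.819314
  k=1: (−1)^1·6.0000/(2)·0.9514^2·0.3080^2 = -0.257537
d^2_{-1,-1}(0.6261) = +0.819314 -0.257537 = +0.561776

d=0.5618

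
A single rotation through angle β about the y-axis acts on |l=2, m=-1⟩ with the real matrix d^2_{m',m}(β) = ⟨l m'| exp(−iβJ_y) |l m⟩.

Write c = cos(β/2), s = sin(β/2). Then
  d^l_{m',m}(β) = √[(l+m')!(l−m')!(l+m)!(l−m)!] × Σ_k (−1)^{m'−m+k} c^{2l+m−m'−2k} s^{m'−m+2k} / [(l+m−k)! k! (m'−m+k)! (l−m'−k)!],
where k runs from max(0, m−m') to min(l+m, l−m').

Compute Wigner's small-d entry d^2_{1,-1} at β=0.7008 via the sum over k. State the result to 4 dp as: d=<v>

d^2_{1,-1}(β=0.7008) via Wigner's sum:
With c≡cos(β/2)=0.939235 and s≡sin(β/2)=0.343274, N=[6·1·1·6]^{1/2}=6.000000
The bounds max(0,m−m')=0 and min(l+m,l−m')=1 give 2 terms
  k=0: (−1)^2·6.0000/(2)·0.9392^2·0.3433^2 = +0.311854
  k=1: (−1)^3·6.0000/(6)·0.9392^0·0.3433^4 = -0.013885
d^2_{1,-1}(0.7008) = +0.311854 -0.013885 = +0.297968

d=0.2980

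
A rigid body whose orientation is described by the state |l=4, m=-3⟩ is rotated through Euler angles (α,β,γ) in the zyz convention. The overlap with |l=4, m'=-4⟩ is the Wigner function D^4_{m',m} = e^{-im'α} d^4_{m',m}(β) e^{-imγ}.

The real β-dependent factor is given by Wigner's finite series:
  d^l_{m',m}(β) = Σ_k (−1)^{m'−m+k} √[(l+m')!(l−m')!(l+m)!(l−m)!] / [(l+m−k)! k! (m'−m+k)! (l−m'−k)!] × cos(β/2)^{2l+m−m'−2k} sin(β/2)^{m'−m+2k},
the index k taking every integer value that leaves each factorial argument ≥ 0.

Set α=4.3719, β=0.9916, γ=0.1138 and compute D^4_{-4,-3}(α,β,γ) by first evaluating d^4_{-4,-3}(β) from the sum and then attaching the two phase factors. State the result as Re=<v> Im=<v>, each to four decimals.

Re=0.2866 Im=-0.4672

First d^4_{-4,-3}(β=0.9916), then the phase factors e^{-i(-4)α} and e^{-i(-3)γ}:
Half-angle: c=0.879588, s=0.475735. N=√(1·40320·1·5040)=14255.272709
k: max(0,(-3)−(-4))=1 … min(4+(-3),4−(-4))=1
  k=1: (−1)^0·14255.2727/(5040)·0.8796^7·0.4757^1 = +0.548109
d^4_{-4,-3}(0.9916) = +0.548109
Attach z-rotation phases: D = e^{-i(-4)(4.3719)}·(+0.548109)·e^{-i(-3)(0.1138)} = +0.286602-0.467208i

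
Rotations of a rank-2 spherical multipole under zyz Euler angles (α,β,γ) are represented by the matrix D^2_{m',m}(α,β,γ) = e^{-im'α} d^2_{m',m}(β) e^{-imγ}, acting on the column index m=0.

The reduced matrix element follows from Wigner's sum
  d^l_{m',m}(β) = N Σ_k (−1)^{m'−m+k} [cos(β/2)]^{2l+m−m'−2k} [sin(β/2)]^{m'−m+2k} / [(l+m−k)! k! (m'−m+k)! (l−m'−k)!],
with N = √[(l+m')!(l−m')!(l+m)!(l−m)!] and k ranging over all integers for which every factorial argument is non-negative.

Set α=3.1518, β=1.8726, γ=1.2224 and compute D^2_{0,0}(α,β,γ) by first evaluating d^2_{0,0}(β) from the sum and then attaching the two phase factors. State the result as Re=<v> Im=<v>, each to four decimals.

First d^2_{0,0}(β=1.8726), then the phase factors e^{-i(0)α} and e^{-i(0)γ}:
Half-angle: c=0.592772, s=0.805370. N=√(2·2·2·2)=4.000000
k: max(0,(0)−(0))=0 … min(2+(0),2−(0))=2
  k=0: (−1)^0·4.0000/(4)·0.5928^4·0.8054^0 = +0.123467
  k=1: (−1)^1·4.0000/(1)·0.5928^2·0.8054^2 = -0.911647
  k=2: (−1)^2·4.0000/(4)·0.5928^0·0.8054^4 = +0.420710
d^2_{0,0}(1.8726) = +0.123467 -0.911647 +0.420710 = -0.367470
D = (+1.000000+0.000000i)·(-0.367470)·(+1.000000+0.000000i) = -0.367470+0.000000i

Re=-0.3675 Im=0.0000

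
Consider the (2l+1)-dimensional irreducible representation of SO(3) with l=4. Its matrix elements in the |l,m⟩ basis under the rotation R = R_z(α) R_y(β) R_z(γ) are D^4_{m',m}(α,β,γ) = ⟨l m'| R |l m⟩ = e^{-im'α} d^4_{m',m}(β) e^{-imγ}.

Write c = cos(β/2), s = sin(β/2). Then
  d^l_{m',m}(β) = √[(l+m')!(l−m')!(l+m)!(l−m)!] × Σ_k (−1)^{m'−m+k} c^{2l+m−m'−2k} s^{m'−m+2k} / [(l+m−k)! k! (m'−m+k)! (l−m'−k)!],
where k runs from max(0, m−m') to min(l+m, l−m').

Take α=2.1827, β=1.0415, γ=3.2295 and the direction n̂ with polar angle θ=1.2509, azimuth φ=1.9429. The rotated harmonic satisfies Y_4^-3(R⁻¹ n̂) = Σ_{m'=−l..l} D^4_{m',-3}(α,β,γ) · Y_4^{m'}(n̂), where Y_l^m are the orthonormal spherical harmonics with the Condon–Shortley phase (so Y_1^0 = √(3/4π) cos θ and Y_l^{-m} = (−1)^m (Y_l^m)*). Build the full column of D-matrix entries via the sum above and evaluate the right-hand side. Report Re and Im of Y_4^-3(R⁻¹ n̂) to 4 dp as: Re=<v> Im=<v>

Re=0.0301 Im=-0.0093

Need the full column D^4_{m',-3} for m'=−4..4 at α=2.1827, β=1.0415, γ=3.2295.
cos(β/2)=0.867446, sin(β/2)=0.497531
d^4_{-4,-3}: single k=1 term ⇒ +0.520072;  D = +0.472672-0.216924i
d^4_{-3,-3}: k∈[0..1] ⇒ +0.320583 -0.738233 = -0.417650;  D = +0.360639+0.210645i
d^4_{-2,-3}: k∈[0..1] ⇒ -0.687990 +0.678982 = -0.009008;  D = -0.000749-0.008977i
d^4_{-1,-3}: k∈[0..1] ⇒ +0.837078 -0.458954 = +0.378124;  D = +0.290378-0.242194i
d^4_{0,-3}: k∈[0..1] ⇒ -0.715710 +0.235446 = -0.480264;  D = +0.463659+0.125193i
d^4_{1,-3}: k∈[0..1] ⇒ +0.458954 -0.090589 = +0.368365;  D = +0.125682+0.346261i
d^4_{2,-3}: k∈[0..1] ⇒ -0.223364 +0.024493 = -0.198871;  D = -0.114042+0.162923i
d^4_{3,-3}: k∈[0..1] ⇒ +0.079892 -0.003755 = +0.076137;  D = -0.076137+0.000091i
d^4_{4,-3}: single k=0 term ⇒ -0.018515;  D = -0.010654-0.015143i
Y_4^{m'}(θ=1.2509,φ=1.9429) and Σ D·Y over m':
  (+0.4727-0.2169i)·(+0.0296-0.3581i)  (+0.3606+0.2106i)·(+0.3025+0.1478i)  (-0.0007-0.0090i)·(+0.0682-0.0628i)  (+0.2904-0.2422i)·(+0.1185+0.3036i)  (+0.4637+0.1252i)·(+0.0397+0.0000i)  (+0.1257+0.3463i)·(-0.1185+0.3036i)  (-0.1140+0.1629i)·(+0.0682+0.0628i)  (-0.0761+0.0001i)·(-0.3025+0.1478i)  (-0.0107-0.0151i)·(+0.0296+0.3581i)
Y_4^-3(R⁻¹ n̂) = +0.030087-0.009251i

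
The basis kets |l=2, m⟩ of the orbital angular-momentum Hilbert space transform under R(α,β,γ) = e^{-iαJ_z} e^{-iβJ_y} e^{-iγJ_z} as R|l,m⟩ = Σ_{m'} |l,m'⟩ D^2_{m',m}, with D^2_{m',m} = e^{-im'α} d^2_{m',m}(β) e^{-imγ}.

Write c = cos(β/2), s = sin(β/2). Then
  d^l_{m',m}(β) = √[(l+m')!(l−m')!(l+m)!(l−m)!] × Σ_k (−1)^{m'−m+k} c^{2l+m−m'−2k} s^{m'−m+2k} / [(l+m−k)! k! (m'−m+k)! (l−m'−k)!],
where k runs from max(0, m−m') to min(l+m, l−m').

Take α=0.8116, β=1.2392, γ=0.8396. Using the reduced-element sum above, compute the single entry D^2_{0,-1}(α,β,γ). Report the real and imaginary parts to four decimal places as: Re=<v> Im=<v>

First d^2_{0,-1}(β=1.2392), then the phase factors e^{-i(0)α} and e^{-i(-1)γ}:
c=cos(1.2392/2)=0.814111, s=sin(1.2392/2)=0.580710; N=√[2·2·1·6]=4.898979
k∈{0,1} keeps every argument non-negative
  k=0: (−1)^1·4.8990/(2)·0.8141^3·0.5807^1 = -0.767512
  k=1: (−1)^2·4.8990/(2)·0.8141^1·0.5807^3 = +0.390514
d^2_{0,-1}(1.2392) = -0.767512 +0.390514 = -0.376998
Attach z-rotation phases: D = e^{-i(0)(0.8116)}·(-0.376998)·e^{-i(-1)(0.8396)} = -0.251745-0.280629i

Re=-0.2517 Im=-0.2806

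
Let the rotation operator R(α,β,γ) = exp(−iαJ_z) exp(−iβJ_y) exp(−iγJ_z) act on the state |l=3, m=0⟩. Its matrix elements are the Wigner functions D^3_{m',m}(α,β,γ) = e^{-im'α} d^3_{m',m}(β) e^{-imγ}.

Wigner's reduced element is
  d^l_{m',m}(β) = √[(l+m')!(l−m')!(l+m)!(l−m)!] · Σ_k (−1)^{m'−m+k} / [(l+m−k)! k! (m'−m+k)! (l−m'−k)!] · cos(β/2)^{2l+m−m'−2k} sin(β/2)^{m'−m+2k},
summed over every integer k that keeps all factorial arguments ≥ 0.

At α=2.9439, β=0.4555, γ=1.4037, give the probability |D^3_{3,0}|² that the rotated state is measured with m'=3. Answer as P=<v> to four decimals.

P=0.0023

Split into d^3_{3,0}(β=0.4555) × two z-phases.
Half-angle: c=0.974177, s=0.225786. N=√(720·1·6·6)=160.996894
Admissible k: 0..0 (factorial args all ≥0)
  k=0: (−1)^3·160.9969/(36)·0.9742^3·0.2258^3 = -0.047591
d^3_{3,0}(0.4555) = -0.047591
|D^3_{3,0}|² = |d^3_{3,0}(β)|² = (-0.047591)² = 0.002265 (the z-rotation phases have unit modulus)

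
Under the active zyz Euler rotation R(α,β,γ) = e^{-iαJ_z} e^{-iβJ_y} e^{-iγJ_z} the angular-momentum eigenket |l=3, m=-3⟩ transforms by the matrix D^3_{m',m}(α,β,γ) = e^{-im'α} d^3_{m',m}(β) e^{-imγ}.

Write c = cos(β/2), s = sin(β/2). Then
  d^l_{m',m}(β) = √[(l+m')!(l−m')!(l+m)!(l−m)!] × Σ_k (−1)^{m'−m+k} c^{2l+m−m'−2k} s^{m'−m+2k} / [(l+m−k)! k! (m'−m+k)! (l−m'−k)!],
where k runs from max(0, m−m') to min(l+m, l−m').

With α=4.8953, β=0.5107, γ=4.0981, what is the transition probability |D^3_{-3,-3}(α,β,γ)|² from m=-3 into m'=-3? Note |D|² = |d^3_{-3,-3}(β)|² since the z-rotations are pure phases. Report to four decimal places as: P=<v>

D^3_{-3,-3}(4.8953,0.5107,4.0981) = e^{-i·-3·4.8953}·d^3_{-3,-3}(0.5107)·e^{-i·-3·4.0981}. Compute d first:
c=cos(0.5107/2)=0.967575, s=sin(0.5107/2)=0.252584; N=√[1·720·1·720]=720.000000
k: max(0,(-3)−(-3))=0 … min(3+(-3),3−(-3))=0
  k=0: (−1)^0·720.0000/(720)·0.9676^6·0.2526^0 = +0.820555
d^3_{-3,-3}(0.5107) = +0.820555
|D^3_{-3,-3}|² = |d^3_{-3,-3}(β)|² = (+0.820555)² = 0.673311 (the z-rotation phases have unit modulus)

P=0.6733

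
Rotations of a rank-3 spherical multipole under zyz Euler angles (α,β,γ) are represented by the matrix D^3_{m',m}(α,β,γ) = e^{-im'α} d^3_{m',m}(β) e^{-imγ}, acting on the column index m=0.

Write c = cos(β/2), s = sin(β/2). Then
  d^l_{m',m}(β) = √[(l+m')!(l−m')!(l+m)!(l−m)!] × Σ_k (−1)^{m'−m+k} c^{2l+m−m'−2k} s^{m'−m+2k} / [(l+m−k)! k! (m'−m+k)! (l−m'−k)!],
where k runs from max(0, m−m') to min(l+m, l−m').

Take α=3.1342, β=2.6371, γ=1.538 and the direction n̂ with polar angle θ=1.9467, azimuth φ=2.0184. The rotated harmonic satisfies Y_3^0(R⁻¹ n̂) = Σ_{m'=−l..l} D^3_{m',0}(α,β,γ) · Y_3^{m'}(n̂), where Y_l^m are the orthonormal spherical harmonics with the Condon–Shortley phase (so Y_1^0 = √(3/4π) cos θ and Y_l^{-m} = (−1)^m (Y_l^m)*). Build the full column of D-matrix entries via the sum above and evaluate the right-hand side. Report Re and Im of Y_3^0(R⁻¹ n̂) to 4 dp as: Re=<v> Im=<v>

Need the full column D^3_{m',0} for m'=−3..3 at α=3.1342, β=2.6371, γ=1.538.
cos(β/2)=0.249580, sin(β/2)=0.968354
d^3_{-3,0}: single k=3 term ⇒ +0.063132;  D = -0.063116+0.001400i
d^3_{-2,0}: k∈[2..3] ⇒ +0.019928 -0.299997 = -0.280069;  D = -0.280038+0.004141i
d^3_{-1,0}: k∈[1..3] ⇒ +0.003248 -0.146704 +0.736159 = +0.592703;  D = -0.592686+0.004382i
d^3_{0,0}: k∈[0..3] ⇒ +0.000242 -0.032745 +0.492945 -0.824528 = -0.364087;  D = -0.364087+0.000000i
d^3_{1,0}: k∈[0..2] ⇒ -0.003248 +0.146704 -0.736159 = -0.592703;  D = +0.592686+0.004382i
d^3_{2,0}: k∈[0..1] ⇒ +0.019928 -0.299997 = -0.280069;  D = -0.280038-0.004141i
d^3_{3,0}: single k=0 term ⇒ -0.063132;  D = +0.063116+0.001400i
Y_3^{m'}(θ=1.9467,φ=2.0184) and Σ D·Y over m':
  (-0.0631+0.0014i)·(+0.3271+0.0759i)  (-0.2800+0.0041i)·(+0.2030-0.2533i)  (-0.5927+0.0044i)·(+0.0424+0.0884i)  (-0.3641+0.0000i)·(+0.3187+0.0000i)  (+0.5927+0.0044i)·(-0.0424+0.0884i)  (-0.2800-0.0041i)·(+0.2030+0.2533i)  (+0.0631+0.0014i)·(-0.3271+0.0759i)
Y_3^0(R⁻¹ n̂) = -0.320202-0.000000i

Re=-0.3202 Im=0.0000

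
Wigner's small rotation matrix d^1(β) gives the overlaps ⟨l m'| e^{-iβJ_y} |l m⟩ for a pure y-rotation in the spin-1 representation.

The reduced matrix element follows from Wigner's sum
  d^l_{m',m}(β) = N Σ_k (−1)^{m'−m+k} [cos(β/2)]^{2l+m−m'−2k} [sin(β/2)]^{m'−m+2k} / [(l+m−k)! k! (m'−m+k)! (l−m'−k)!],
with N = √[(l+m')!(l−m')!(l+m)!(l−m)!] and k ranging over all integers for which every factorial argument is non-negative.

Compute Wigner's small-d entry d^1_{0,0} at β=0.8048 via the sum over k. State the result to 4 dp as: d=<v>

d=0.6933

d^1_{0,0}(β=0.8048) via Wigner's sum:
Half-angle: c=0.920124, s=0.391628. N=√(1·1·1·1)=1.000000
k: max(0,(0)−(0))=0 … min(1+(0),1−(0))=1
  k=0: (−1)^0·1.0000/(1)·0.9201^2·0.3916^0 = +0.846628
  k=1: (−1)^1·1.0000/(1)·0.9201^0·0.3916^2 = -0.153372
d^1_{0,0}(0.8048) = +0.846628 -0.153372 = +0.693255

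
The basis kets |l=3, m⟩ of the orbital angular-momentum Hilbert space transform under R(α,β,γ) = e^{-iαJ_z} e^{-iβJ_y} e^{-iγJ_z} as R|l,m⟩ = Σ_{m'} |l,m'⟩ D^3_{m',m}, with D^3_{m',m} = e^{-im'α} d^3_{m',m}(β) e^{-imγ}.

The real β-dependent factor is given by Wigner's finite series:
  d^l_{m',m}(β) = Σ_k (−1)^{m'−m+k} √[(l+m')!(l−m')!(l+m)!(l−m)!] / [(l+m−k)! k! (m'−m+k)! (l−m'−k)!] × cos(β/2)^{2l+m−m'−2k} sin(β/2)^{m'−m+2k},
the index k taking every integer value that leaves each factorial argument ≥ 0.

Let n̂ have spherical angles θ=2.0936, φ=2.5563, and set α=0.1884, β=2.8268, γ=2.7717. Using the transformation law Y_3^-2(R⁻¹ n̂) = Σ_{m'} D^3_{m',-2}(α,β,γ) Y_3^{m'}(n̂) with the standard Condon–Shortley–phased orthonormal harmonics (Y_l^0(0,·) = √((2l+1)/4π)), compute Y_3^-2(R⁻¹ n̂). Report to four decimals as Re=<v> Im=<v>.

Re=-0.1357 Im=-0.2288

Need the full column D^3_{m',-2} for m'=−3..3 at α=0.1884, β=2.8268, γ=2.7717.
cos(β/2)=0.156747, sin(β/2)=0.987639
d^3_{-3,-2}: single k=1 term ⇒ +0.000229;  D = +0.000225-0.000040i
d^3_{-2,-2}: k∈[0..1] ⇒ +0.000015 -0.002944 = -0.002929;  D = -0.002738+0.001040i
d^3_{-1,-2}: k∈[0..1] ⇒ -0.000296 +0.023465 = +0.023170;  D = +0.019736-0.012138i
d^3_{0,-2}: k∈[0..1] ⇒ +0.003225 -0.128042 = -0.124817;  D = -0.092191+0.084143i
d^3_{1,-2}: k∈[0..1] ⇒ -0.023465 +0.465790 = +0.442325;  D = +0.265080-0.354096i
d^3_{2,-2}: k∈[0..1] ⇒ +0.116886 -0.928087 = -0.811201;  D = -0.355917+0.728951i
d^3_{3,-2}: single k=0 term ⇒ -0.360800;  D = -0.094779+0.348128i
Y_3^{m'}(θ=2.0936,φ=2.5563) and Σ D·Y over m':
  (+0.0002-0.0000i)·(+0.0499-0.2667i)  (-0.0027+0.0010i)·(-0.1492-0.3528i)  (+0.0197-0.0121i)·(-0.0575-0.0381i)  (-0.0922+0.0841i)·(+0.3267+0.0000i)  (+0.2651-0.3541i)·(+0.0575-0.0381i)  (-0.3559+0.7290i)·(-0.1492+0.3528i)  (-0.0948+0.3481i)·(-0.0499-0.2667i)
Y_3^-2(R⁻¹ n̂) = -0.135655-0.228768i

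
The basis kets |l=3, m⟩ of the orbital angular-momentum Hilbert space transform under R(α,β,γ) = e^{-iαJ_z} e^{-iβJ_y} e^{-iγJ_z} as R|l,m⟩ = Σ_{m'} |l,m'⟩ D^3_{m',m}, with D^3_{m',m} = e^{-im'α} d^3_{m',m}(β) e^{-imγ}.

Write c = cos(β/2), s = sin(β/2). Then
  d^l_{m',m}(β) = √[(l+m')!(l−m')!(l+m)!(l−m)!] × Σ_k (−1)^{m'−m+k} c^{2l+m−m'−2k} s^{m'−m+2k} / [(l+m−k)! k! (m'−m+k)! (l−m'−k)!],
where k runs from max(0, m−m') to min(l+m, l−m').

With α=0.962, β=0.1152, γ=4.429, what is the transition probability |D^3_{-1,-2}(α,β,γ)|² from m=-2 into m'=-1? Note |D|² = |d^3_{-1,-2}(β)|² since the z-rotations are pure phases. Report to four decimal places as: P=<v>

P=0.0322

Split into d^3_{-1,-2}(β=0.1152) × two z-phases.
c=cos(0.1152/2)=0.998342, s=sin(0.1152/2)=0.057568; N=√[2·24·1·120]=75.894664
Admissible k: 0..1 (factorial args all ≥0)
  k=0: (−1)^1·75.8947/(24)·0.9983^5·0.0576^1 = -0.180542
  k=1: (−1)^2·75.8947/(12)·0.9983^3·0.0576^3 = +0.001201
d^3_{-1,-2}(0.1152) = -0.180542 +0.001201 = -0.179341
|D^3_{-1,-2}|² = |d^3_{-1,-2}(β)|² = (-0.179341)² = 0.032163 (the z-rotation phases have unit modulus)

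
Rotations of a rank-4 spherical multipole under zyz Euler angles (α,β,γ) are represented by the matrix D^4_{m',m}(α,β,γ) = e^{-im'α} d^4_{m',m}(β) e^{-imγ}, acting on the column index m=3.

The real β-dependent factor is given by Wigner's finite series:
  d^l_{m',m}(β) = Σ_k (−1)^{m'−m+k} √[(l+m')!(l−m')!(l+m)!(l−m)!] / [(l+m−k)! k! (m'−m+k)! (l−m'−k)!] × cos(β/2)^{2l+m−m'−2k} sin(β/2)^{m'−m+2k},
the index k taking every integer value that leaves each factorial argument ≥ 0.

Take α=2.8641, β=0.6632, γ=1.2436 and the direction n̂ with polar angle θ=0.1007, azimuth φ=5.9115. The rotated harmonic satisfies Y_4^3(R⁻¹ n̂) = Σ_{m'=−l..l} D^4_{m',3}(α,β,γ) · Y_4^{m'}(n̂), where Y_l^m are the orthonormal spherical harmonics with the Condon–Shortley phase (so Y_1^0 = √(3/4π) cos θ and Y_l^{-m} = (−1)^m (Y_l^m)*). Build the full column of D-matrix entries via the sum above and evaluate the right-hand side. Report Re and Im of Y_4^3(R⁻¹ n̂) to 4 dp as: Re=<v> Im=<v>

Need the full column D^4_{m',3} for m'=−4..4 at α=2.8641, β=0.6632, γ=1.2436.
cos(β/2)=0.945523, sin(β/2)=0.325556
d^4_{-4,3}: single k=7 term ⇒ +0.001037;  D = +0.000133+0.001028i
d^4_{-3,3}: k∈[6..7] ⇒ +0.007451 -0.000126 = +0.007325;  D = +0.001088-0.007243i
d^4_{-2,3}: k∈[5..6] ⇒ +0.034700 -0.001371 = +0.033329;  D = -0.013791+0.030342i
d^4_{-1,3}: k∈[4..5] ⇒ +0.118771 -0.008448 = +0.110323;  D = +0.071417-0.084088i
d^4_{0,3}: k∈[3..4] ⇒ +0.308533 -0.036577 = +0.271956;  D = -0.226099+0.151127i
d^4_{1,3}: k∈[2..3] ⇒ +0.601110 -0.118771 = +0.482339;  D = +0.459095-0.147929i
d^4_{2,3}: k∈[1..2] ⇒ +0.822988 -0.292700 = +0.530288;  D = -0.529978+0.018144i
d^4_{3,3}: k∈[0..1] ⇒ +0.638816 -0.530129 = +0.108686;  D = +0.105486+0.026180i
d^4_{4,3}: single k=0 term ⇒ -0.622121;  D = +0.539652+0.309531i
Y_4^{m'}(θ=0.1007,φ=5.9115) and Σ D·Y over m':
  (+0.0001+0.0010i)·(+0.0000+0.0000i)  (+0.0011-0.0072i)·(+0.0006+0.0011i)  (-0.0138+0.0303i)·(+0.0148+0.0136i)  (+0.0714-0.0841i)·(+0.1732+0.0675i)  (-0.2261+0.1511i)·(+0.8039+0.0000i)  (+0.4591-0.1479i)·(-0.1732+0.0675i)  (-0.5300+0.0181i)·(+0.0148-0.0136i)  (+0.1055+0.0262i)·(-0.0006+0.0011i)  (+0.5397+0.3095i)·(+0.0000-0.0000i)
Y_4^3(R⁻¹ n̂) = -0.241505+0.176171i

Re=-0.2415 Im=0.1762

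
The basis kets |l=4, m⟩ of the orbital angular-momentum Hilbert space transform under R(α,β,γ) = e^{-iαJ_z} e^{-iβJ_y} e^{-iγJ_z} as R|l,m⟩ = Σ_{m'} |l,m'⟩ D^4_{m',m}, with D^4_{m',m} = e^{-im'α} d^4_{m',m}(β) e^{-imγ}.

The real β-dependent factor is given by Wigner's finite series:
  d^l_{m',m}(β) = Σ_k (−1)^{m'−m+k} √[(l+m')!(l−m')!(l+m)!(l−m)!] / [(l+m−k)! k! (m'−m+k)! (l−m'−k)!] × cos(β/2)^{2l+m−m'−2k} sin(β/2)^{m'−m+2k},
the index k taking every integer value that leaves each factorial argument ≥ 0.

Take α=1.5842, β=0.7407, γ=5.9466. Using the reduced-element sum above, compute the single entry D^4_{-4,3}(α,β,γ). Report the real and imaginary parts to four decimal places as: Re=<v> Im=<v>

First d^4_{-4,3}(β=0.7407), then the phase factors e^{-i(-4)α} and e^{-i(3)γ}:
With c≡cos(β/2)=0.932201 and s≡sin(β/2)=0.361942, N=[1·40320·5040·1]^{1/2}=14255.272709
k: max(0,(3)−(-4))=7 … min(4+(3),4−(-4))=7
  k=7: (−1)^0·14255.2727/(5040)·0.9322^1·0.3619^7 = +0.002145
d^4_{-4,3}(0.7407) = +0.002145
Phases: e^{-i·(-4)·1.5842}=+0.998563+0.053589i, e^{-i·(3)·5.9466}=+0.532067+0.846702i ⇒ D=+0.001043+0.001875i

Re=0.0010 Im=0.0019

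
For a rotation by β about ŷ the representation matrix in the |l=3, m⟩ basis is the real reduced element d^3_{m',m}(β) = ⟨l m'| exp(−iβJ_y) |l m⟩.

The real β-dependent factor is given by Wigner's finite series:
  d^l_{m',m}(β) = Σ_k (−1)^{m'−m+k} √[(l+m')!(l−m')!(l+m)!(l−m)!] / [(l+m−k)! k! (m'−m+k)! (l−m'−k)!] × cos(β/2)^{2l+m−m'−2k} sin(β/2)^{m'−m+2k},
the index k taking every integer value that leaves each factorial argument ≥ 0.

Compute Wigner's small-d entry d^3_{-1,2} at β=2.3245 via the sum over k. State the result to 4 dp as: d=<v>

d^3_{-1,2}(β=2.3245) via Wigner's sum:
With c≡cos(β/2)=0.397276 and s≡sin(β/2)=0.917699, N=[2·24·120·1]^{1/2}=75.894664
The bounds max(0,m−m')=3 and min(l+m,l−m')=4 give 2 terms
  k=3: (−1)^0·75.8947/(12)·0.3973^3·0.9177^3 = +0.306484
  k=4: (−1)^1·75.8947/(24)·0.3973^1·0.9177^5 = -0.817700
d^3_{-1,2}(2.3245) = +0.306484 -0.817700 = -0.511216

d=-0.5112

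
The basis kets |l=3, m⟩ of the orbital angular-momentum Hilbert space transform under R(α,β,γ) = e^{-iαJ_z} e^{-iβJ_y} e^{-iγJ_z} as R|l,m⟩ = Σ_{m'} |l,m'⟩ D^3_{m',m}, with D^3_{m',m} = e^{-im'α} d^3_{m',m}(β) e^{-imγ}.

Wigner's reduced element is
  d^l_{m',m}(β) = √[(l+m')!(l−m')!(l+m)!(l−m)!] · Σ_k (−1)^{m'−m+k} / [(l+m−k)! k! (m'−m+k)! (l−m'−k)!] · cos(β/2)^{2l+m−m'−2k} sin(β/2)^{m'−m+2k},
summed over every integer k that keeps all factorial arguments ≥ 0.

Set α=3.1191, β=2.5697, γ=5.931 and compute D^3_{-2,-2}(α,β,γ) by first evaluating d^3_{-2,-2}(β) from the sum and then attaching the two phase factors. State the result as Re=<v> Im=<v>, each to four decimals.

Re=-0.0210 Im=0.0195

D^3_{-2,-2}(3.1191,2.5697,5.931) = e^{-i·-2·3.1191}·d^3_{-2,-2}(2.5697)·e^{-i·-2·5.931}. Compute d first:
c=cos(2.5697/2)=0.282065, s=sin(2.5697/2)=0.959395; N=√[1·120·1·120]=120.000000
k∈{0,1} keeps every argument non-negative
  k=0: (−1)^0·120.0000/(120)·0.2821^6·0.9594^0 = +0.000504
  k=1: (−1)^1·120.0000/(24)·0.2821^4·0.9594^2 = -0.029132
d^3_{-2,-2}(2.5697) = +0.000504 -0.029132 = -0.028628
D = (+0.998988-0.044970i)·(-0.028628)·(+0.762019-0.647554i) = -0.020959+0.019500i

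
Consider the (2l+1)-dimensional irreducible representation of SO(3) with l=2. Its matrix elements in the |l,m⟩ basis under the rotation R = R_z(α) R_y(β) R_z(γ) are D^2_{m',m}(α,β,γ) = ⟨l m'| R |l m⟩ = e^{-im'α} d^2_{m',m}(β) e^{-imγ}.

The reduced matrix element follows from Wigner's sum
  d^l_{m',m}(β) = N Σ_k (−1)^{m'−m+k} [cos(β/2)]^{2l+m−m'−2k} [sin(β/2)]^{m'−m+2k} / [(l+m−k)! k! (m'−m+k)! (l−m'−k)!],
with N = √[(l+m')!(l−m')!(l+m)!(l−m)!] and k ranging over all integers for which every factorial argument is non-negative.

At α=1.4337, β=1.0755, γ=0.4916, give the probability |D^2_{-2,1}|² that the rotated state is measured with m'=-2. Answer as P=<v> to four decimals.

Split into d^2_{-2,1}(β=1.0755) × two z-phases.
Half-angle: c=0.858863, s=0.512205. N=√(1·24·6·1)=12.000000
k∈{3} keeps every argument non-negative
  k=3: (−1)^0·12.0000/(6)·0.8589^1·0.5122^3 = +0.230826
d^2_{-2,1}(1.0755) = +0.230826
|D^2_{-2,1}|² = |d^2_{-2,1}(β)|² = (+0.230826)² = 0.053281 (the z-rotation phases have unit modulus)

P=0.0533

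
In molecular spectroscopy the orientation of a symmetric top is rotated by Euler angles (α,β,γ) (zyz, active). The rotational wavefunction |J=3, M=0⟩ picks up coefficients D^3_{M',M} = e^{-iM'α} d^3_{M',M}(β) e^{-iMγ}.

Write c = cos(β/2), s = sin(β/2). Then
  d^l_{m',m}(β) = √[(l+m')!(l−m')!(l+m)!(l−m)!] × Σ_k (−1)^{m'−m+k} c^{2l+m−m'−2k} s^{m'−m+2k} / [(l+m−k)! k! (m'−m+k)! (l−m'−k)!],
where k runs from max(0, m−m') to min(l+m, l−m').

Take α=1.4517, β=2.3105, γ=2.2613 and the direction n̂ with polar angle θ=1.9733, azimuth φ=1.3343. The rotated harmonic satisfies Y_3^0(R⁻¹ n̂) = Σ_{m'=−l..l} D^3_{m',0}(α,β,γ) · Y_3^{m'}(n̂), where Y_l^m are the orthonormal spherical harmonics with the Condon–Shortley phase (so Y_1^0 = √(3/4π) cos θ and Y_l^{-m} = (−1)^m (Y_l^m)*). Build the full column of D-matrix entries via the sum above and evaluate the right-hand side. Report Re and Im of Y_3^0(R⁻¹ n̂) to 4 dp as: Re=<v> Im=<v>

Need the full column D^3_{m',0} for m'=−3..3 at α=1.4517, β=2.3105, γ=2.2613.
cos(β/2)=0.403690, sin(β/2)=0.914896
d^3_{-3,0}: single k=3 term ⇒ +0.225306;  D = -0.078798-0.211078i
d^3_{-2,0}: k∈[2..3] ⇒ +0.121757 -0.625379 = -0.503621;  D = +0.489402-0.118828i
d^3_{-1,0}: k∈[1..3] ⇒ +0.033978 -0.523565 +0.896390 = +0.406803;  D = +0.048334+0.403922i
d^3_{0,0}: k∈[0..3] ⇒ +0.004328 -0.200068 +1.027602 -0.586449 = +0.245413;  D = +0.245413+0.000000i
d^3_{1,0}: k∈[0..2] ⇒ -0.033978 +0.523565 -0.896390 = -0.406803;  D = -0.048334+0.403922i
d^3_{2,0}: k∈[0..1] ⇒ +0.121757 -0.625379 = -0.503621;  D = +0.489402+0.118828i
d^3_{3,0}: single k=0 term ⇒ -0.225306;  D = +0.078798-0.211078i
Y_3^{m'}(θ=1.9733,φ=1.3343) and Σ D·Y over m':
  (-0.0788-0.2111i)·(-0.2117+0.2466i)  (+0.4894-0.1188i)·(+0.3017+0.1544i)  (+0.0483+0.4039i)·(-0.0162+0.0673i)  (+0.2454+0.0000i)·(+0.3264+0.0000i)  (-0.0483+0.4039i)·(+0.0162+0.0673i)  (+0.4894+0.1188i)·(+0.3017-0.1544i)  (+0.0788-0.2111i)·(+0.2117+0.2466i)
Y_3^0(R⁻¹ n̂) = +0.493618+0.000000i

Re=0.4936 Im=0.0000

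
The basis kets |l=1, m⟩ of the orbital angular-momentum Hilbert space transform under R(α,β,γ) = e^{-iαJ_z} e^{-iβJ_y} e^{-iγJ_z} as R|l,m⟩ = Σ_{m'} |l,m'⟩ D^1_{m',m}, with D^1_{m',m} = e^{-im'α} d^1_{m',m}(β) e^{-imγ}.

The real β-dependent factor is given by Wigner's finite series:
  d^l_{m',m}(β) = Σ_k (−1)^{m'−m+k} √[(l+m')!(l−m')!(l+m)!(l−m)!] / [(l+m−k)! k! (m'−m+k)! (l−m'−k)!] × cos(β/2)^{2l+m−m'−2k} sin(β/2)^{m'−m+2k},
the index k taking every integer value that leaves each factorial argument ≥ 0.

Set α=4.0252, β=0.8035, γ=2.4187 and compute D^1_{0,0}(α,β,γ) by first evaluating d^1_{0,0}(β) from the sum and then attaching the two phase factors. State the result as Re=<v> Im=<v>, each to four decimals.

Split into d^1_{0,0}(β=0.8035) × two z-phases.
Half-angle: c=0.920378, s=0.391030. N=√(1·1·1·1)=1.000000
The bounds max(0,m−m')=0 and min(l+m,l−m')=1 give 2 terms
  k=0: (−1)^0·1.0000/(1)·0.9204^2·0.3910^0 = +0.847096
  k=1: (−1)^1·1.0000/(1)·0.9204^0·0.3910^2 = -0.152904
d^1_{0,0}(0.8035) = +0.847096 -0.152904 = +0.694192
Phases: e^{-i·(0)·4.0252}=+1.000000+0.000000i, e^{-i·(0)·2.4187}=+1.000000+0.000000i ⇒ D=+0.694192+0.000000i

Re=0.6942 Im=0.0000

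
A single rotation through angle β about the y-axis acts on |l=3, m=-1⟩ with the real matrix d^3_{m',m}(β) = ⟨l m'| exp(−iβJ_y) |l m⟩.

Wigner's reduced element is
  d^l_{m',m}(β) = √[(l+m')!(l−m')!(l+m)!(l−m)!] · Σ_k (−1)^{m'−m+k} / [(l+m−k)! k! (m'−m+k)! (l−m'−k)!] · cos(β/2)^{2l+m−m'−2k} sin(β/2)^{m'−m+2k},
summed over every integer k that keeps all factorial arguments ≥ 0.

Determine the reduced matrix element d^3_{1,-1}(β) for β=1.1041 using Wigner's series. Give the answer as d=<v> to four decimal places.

d^3_{1,-1}(β=1.1041) via Wigner's sum:
With c≡cos(β/2)=0.851451 and s≡sin(β/2)=0.524434, N=[24·2·2·24]^{1/2}=48.000000
k: max(0,(-1)−(1))=0 … min(3+(-1),3−(1))=2
  k=0: (−1)^2·48.0000/(8)·0.8515^4·0.5244^2 = +0.867305
  k=1: (−1)^3·48.0000/(6)·0.8515^2·0.5244^4 = -0.438705
  k=2: (−1)^4·48.0000/(48)·0.8515^0·0.5244^6 = +0.020804
d^3_{1,-1}(1.1041) = +0.867305 -0.438705 +0.020804 = +0.449404

d=0.4494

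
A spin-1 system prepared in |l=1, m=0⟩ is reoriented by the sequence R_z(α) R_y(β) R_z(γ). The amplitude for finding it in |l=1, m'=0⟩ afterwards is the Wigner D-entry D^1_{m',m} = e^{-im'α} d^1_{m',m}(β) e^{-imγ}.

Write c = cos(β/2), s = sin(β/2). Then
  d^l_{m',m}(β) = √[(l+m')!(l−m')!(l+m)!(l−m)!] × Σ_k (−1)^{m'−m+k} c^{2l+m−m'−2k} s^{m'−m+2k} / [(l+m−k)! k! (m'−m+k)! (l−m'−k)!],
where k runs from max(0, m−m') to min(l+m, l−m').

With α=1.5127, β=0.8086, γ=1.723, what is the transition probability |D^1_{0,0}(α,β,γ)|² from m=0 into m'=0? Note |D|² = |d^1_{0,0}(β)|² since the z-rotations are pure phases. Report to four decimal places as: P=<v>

D^1_{0,0}(1.5127,0.8086,1.723) = e^{-i·0·1.5127}·d^1_{0,0}(0.8086)·e^{-i·0·1.723}. Compute d first:
c=cos(0.8086/2)=0.919378, s=sin(0.8086/2)=0.393375; N=√[1·1·1·1]=1.000000
Admissible k: 0..1 (factorial args all ≥0)
  k=0: (−1)^0·1.0000/(1)·0.9194^2·0.3934^0 = +0.845256
  k=1: (−1)^1·1.0000/(1)·0.9194^0·0.3934^2 = -0.154744
d^1_{0,0}(0.8086) = +0.845256 -0.154744 = +0.690512
|D^1_{0,0}|² = |d^1_{0,0}(β)|² = (+0.690512)² = 0.476806 (the z-rotation phases have unit modulus)

P=0.4768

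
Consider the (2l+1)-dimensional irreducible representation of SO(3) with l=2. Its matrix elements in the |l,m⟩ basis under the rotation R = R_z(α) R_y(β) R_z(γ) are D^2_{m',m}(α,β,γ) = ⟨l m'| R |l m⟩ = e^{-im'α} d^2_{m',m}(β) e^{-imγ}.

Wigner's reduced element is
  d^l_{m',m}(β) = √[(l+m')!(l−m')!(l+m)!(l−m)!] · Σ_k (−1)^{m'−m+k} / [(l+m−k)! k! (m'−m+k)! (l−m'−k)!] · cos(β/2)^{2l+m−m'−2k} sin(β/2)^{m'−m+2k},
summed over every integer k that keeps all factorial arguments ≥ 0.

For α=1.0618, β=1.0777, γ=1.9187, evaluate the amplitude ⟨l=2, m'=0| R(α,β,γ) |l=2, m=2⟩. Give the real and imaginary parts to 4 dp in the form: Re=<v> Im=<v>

Re=-0.3647 Im=0.3046

First d^2_{0,2}(β=1.0777), then the phase factors e^{-i(0)α} and e^{-i(2)γ}:
Half-angle: c=0.858299, s=0.513149. N=√(2·2·24·1)=9.797959
k: max(0,(2)−(0))=2 … min(2+(2),2−(0))=2
  k=2: (−1)^0·9.7980/(4)·0.8583^2·0.5131^2 = +0.475161
d^2_{0,2}(1.0777) = +0.475161
D = (+1.000000+0.000000i)·(+0.475161)·(-0.767536+0.641005i) = -0.364703+0.304581i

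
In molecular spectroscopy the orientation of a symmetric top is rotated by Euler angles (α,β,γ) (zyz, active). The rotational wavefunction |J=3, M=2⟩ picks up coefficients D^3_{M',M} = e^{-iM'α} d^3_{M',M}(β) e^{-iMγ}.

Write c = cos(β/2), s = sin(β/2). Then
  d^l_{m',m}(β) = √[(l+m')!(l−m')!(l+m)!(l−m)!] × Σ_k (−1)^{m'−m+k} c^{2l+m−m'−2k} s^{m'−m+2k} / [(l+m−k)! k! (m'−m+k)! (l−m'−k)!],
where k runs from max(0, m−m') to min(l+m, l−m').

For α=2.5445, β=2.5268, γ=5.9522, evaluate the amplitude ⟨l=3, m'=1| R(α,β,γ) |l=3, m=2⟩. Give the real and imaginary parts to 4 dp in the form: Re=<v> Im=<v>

Re=0.0442 Im=0.1371

First d^3_{1,2}(β=2.5268), then the phase factors e^{-i(1)α} and e^{-i(2)γ}:
With c≡cos(β/2)=0.302578 and s≡sin(β/2)=0.953125, N=[24·2·120·1]^{1/2}=75.894664
k: max(0,(2)−(1))=1 … min(3+(2),3−(1))=2
  k=1: (−1)^0·75.8947/(24)·0.3026^5·0.9531^1 = +0.007644
  k=2: (−1)^1·75.8947/(12)·0.3026^3·0.9531^3 = -0.151702
d^3_{1,2}(2.5268) = +0.007644 -0.151702 = -0.144058
Phases: e^{-i·(1)·2.5445}=-0.826974-0.562241i, e^{-i·(2)·5.9522}=+0.788782+0.614672i ⇒ D=+0.044184+0.137115i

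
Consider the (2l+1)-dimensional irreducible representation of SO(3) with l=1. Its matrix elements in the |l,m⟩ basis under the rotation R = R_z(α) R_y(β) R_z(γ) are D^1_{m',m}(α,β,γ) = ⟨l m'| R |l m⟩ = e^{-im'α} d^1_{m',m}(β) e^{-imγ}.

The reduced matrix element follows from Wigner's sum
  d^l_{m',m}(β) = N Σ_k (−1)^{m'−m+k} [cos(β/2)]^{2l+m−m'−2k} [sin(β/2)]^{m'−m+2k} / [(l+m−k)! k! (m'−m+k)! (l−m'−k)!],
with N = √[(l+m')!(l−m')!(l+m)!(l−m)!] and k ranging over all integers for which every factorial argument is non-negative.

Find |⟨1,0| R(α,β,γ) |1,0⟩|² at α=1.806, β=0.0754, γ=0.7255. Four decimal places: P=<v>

P=0.9943

Split into d^1_{0,0}(β=0.0754) × two z-phases.
Half-angle: c=0.999289, s=0.037691. N=√(1·1·1·1)=1.000000
Admissible k: 0..1 (factorial args all ≥0)
  k=0: (−1)^0·1.0000/(1)·0.9993^2·0.0377^0 = +0.998579
  k=1: (−1)^1·1.0000/(1)·0.9993^0·0.0377^2 = -0.001421
d^1_{0,0}(0.0754) = +0.998579 -0.001421 = +0.997159
|D^1_{0,0}|² = |d^1_{0,0}(β)|² = (+0.997159)² = 0.994326 (the z-rotation phases have unit modulus)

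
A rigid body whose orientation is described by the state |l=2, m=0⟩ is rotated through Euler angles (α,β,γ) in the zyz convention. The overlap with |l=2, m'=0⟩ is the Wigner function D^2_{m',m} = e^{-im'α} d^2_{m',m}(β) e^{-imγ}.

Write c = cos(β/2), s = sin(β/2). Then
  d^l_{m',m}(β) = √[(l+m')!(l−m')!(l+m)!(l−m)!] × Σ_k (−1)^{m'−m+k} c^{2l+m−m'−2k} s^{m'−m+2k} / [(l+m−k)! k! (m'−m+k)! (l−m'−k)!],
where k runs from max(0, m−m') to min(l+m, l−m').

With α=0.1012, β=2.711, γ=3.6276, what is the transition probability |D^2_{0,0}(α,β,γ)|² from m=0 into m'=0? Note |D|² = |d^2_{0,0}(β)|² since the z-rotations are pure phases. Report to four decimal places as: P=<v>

Split into d^2_{0,0}(β=2.711) × two z-phases.
Half-angle: c=0.213637, s=0.976913. N=√(2·2·2·2)=4.000000
The bounds max(0,m−m')=0 and min(l+m,l−m')=2 give 3 terms
  k=0: (−1)^0·4.0000/(4)·0.2136^4·0.9769^0 = +0.002083
  k=1: (−1)^1·4.0000/(1)·0.2136^2·0.9769^2 = -0.174231
  k=2: (−1)^2·4.0000/(4)·0.2136^0·0.9769^4 = +0.910802
d^2_{0,0}(2.711) = +0.002083 -0.174231 +0.910802 = +0.738654
|D^2_{0,0}|² = |d^2_{0,0}(β)|² = (+0.738654)² = 0.545610 (the z-rotation phases have unit modulus)

P=0.5456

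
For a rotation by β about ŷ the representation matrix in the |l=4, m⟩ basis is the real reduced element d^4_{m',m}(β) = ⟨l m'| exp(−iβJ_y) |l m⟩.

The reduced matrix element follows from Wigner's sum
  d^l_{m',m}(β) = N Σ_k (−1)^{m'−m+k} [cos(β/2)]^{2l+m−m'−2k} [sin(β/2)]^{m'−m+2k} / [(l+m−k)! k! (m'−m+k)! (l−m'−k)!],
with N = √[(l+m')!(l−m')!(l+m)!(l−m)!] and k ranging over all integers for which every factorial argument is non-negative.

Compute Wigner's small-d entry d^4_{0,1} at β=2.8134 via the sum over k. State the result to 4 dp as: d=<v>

d=-0.5582

d^4_{0,1}(β=2.8134) via Wigner's sum:
Half-angle: c=0.163361, s=0.986566. N=√(24·24·120·6)=643.987578
k: max(0,(1)−(0))=1 … min(4+(1),4−(0))=4
  k=1: (−1)^0·643.9876/(144)·0.1634^7·0.9866^1 = +0.000014
  k=2: (−1)^1·643.9876/(24)·0.1634^5·0.9866^3 = -0.002998
  k=3: (−1)^2·643.9876/(24)·0.1634^3·0.9866^5 = +0.109331
  k=4: (−1)^3·643.9876/(144)·0.1634^1·0.9866^7 = -0.664580
d^4_{0,1}(2.8134) = +0.000014 -0.002998 +0.109331 -0.664580 = -0.558233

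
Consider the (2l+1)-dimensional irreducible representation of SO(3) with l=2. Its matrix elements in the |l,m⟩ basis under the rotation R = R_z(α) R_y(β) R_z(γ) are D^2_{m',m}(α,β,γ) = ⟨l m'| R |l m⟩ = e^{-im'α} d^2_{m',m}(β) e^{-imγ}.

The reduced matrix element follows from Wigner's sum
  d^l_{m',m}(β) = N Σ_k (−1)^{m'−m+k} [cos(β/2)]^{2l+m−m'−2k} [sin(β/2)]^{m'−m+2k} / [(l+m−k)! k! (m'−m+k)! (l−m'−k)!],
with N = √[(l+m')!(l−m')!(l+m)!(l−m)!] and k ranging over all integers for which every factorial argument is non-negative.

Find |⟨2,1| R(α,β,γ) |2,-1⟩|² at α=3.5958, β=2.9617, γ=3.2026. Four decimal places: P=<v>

P=0.9214

First d^2_{1,-1}(β=2.9617), then the phase factors e^{-i(1)α} and e^{-i(-1)γ}:
Half-angle: c=0.089825, s=0.995958. N=√(6·1·1·6)=6.000000
k∈{0,1} keeps every argument non-negative
  k=0: (−1)^2·6.0000/(2)·0.0898^2·0.9960^2 = +0.024010
  k=1: (−1)^3·6.0000/(6)·0.0898^0·0.9960^4 = -0.983928
d^2_{1,-1}(2.9617) = +0.024010 -0.983928 = -0.959918
|D^2_{1,-1}|² = |d^2_{1,-1}(β)|² = (-0.959918)² = 0.921442 (the z-rotation phases have unit modulus)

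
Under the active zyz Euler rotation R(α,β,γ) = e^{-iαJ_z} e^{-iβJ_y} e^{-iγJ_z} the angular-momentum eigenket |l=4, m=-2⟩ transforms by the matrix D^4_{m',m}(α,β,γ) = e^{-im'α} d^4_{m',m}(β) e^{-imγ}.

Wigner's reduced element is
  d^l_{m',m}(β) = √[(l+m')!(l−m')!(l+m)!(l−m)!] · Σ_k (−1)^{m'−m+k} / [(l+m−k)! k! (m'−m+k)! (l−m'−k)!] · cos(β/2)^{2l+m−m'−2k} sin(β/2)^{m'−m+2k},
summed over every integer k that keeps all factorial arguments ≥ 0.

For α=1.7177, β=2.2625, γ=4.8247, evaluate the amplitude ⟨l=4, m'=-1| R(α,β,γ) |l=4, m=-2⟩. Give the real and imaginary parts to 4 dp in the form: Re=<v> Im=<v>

Re=-0.1640 Im=0.4209

First d^4_{-1,-2}(β=2.2625), then the phase factors e^{-i(-1)α} and e^{-i(-2)γ}:
Half-angle: c=0.425529, s=0.904945. N=√(6·120·2·720)=1018.233765
k∈{0,1,2} keeps every argument non-negative
  k=0: (−1)^1·1018.2338/(240)·0.4255^7·0.9049^1 = -0.009700
  k=1: (−1)^2·1018.2338/(48)·0.4255^5·0.9049^3 = +0.219340
  k=2: (−1)^3·1018.2338/(72)·0.4255^3·0.9049^5 = -0.661322
d^4_{-1,-2}(2.2625) = -0.009700 +0.219340 -0.661322 = -0.451681
Attach z-rotation phases: D = e^{-i(-1)(1.7177)}·(-0.451681)·e^{-i(-2)(4.8247)} = -0.163977+0.420865i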